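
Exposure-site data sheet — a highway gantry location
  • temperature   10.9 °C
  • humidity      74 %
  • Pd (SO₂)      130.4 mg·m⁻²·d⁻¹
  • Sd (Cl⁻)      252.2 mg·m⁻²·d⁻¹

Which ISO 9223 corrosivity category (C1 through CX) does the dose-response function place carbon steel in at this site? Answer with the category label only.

C5

carbon steel: temperature factor f = -0.054·(0.9) = -0.0486
  Pd branch = 1.77·Pd^0.52·e^(0.02·RH+f) = 93.23 μm/a
  Cl⁻ term: 0.102·252.2^0.62·exp(0.033·74+0.04·10.9) = 55.92
  sum: 93.23 + 55.92 → r_corr = 149.2 μm/a
Category bounds: 80…200 μm/a bracket r_corr ⇒ C5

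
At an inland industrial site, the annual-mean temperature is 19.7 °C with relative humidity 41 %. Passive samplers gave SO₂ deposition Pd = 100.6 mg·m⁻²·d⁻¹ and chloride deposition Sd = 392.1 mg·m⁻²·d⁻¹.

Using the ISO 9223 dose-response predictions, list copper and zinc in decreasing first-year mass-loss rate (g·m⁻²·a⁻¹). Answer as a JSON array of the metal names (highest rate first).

copper: temperature factor f = -0.080·(9.7) = -0.7760
  SO₂ term: 0.0053·100.6^0.26·exp(0.059·41-0.7760) = 0.09089
  Cl⁻ term: 0.01025·392.1^0.27·exp(0.036·41+0.049·19.7) = 0.5905
  sum: 0.09089 + 0.5905 → r_corr = 0.6813 μm/a
  mass loss = 0.6813 μm/a × 8.96 g/cm³ = 6.105 g·m⁻²·a⁻¹
zinc: temperature factor f = -0.071·(9.7) = -0.6887
  Pd branch = 0.0129·Pd^0.44·e^(0.046·RH+f) = 0.3249 μm/a
  Sd branch = 0.0175·Sd^0.57·e^(0.008·RH+0.085·T) = 3.899 μm/a
  sum: 0.3249 + 3.899 → r_corr = 4.224 μm/a
  mass loss = 4.224 μm/a × 7.14 g/cm³ = 30.16 g·m⁻²·a⁻¹
Ordering by g·m⁻²·a⁻¹: zinc (30.2) > copper (6.1)

["zinc", "copper"]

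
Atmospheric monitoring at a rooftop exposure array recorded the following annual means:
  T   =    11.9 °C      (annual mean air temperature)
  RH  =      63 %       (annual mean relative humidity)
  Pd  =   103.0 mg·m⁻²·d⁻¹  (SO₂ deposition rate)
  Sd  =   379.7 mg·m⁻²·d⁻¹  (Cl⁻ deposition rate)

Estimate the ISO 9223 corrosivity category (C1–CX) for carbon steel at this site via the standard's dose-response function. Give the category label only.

C5

carbon steel: temperature factor f = -0.054·(1.9) = -0.1026
  sulphur-dioxide contribution → 62.7 μm/a
  chloride contribution → 52.18 μm/a
  total first-year rate 114.9 μm/a
ISO 9223 Table 2 (carbon steel): 80 < 115 ≤ 200 μm/a ⇒ C5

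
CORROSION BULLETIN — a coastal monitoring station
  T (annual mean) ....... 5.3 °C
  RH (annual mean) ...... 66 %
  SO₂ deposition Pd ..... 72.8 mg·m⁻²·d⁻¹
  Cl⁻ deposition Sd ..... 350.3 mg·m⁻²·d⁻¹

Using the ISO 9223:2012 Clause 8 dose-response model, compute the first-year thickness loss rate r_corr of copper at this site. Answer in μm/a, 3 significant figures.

copper: temperature factor f = +0.126·(-4.7) = -0.5922
  Pd branch = 0.0053·Pd^0.26·e^(0.059·RH+f) = 0.4389 μm/a
  Sd branch = 0.01025·Sd^0.27·e^(0.036·RH+0.049·T) = 0.6957 μm/a
  r_corr = 0.4389 + 0.6957 = 1.135 μm/a

r_corr = 1.13 μm/a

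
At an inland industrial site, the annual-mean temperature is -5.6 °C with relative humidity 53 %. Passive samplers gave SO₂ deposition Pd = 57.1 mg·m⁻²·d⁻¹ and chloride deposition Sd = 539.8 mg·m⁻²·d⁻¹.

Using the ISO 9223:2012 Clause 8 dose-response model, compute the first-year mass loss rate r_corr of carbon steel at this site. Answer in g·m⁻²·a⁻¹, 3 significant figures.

carbon steel: f(T) = +0.150·(T−10) [T≤10 °C] = -2.3400
  sulphur-dioxide contribution → 4.032 μm/a
  chloride contribution → 23.17 μm/a
  ⇒ r_corr(carbon steel) = 27.2 μm/a
Convert to mass loss: 27.2 μm/a × 7.85 g/cm³ = 213.5 g·m⁻²·a⁻¹

r_corr = 214 g·m⁻²·a⁻¹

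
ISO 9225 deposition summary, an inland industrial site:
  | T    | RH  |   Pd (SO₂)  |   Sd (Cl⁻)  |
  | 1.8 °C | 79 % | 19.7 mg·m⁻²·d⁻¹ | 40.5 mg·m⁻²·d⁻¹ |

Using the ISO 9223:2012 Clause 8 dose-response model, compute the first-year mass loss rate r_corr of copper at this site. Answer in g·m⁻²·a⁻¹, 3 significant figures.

copper: temperature factor f = +0.126·(-8.2) = -1.0332
  sulphur-dioxide contribution → 0.4329 μm/a
  chloride contribution → 0.5226 μm/a
  ⇒ r_corr(copper) = 0.9555 μm/a
Convert to mass loss: 0.9555 μm/a × 8.96 g/cm³ = 8.561 g·m⁻²·a⁻¹

r_corr = 8.56 g·m⁻²·a⁻¹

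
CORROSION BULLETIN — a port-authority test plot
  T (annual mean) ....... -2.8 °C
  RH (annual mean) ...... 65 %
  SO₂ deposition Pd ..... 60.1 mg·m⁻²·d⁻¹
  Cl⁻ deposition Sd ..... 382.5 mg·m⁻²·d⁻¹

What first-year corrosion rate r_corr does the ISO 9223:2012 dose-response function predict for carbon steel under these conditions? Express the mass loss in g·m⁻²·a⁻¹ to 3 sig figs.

carbon steel: f(T) = +0.150·(T−10) [T≤10 °C] = -1.9200
  SO₂ term: 1.77·60.1^0.52·exp(0.02·65-1.9200) = 8.012
  Sd branch = 0.102·Sd^0.62·e^(0.033·RH+0.04·T) = 31.1 μm/a
  sum: 8.012 + 31.1 → r_corr = 39.11 μm/a
Convert to mass loss: 39.11 μm/a × 7.85 g/cm³ = 307 g·m⁻²·a⁻¹

r_corr = 307 g·m⁻²·a⁻¹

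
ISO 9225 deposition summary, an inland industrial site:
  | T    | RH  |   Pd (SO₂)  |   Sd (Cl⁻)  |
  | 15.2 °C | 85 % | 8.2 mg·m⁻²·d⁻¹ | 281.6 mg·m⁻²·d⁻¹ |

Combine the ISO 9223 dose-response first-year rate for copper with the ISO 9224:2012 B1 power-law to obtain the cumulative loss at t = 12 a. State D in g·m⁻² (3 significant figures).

copper: f(T) = -0.080·(T−10) [T>10 °C] = -0.4160
  sulphur-dioxide contribution → 0.9103 μm/a
  chloride contribution → 2.111 μm/a
  total first-year rate 3.022 μm/a
Long-term exponent b (ISO 9224 Table 2, B1) = 0.667
  D(12) = 3.022 × 12^0.667 = 3.022 × 5.246 = 15.85 μm
  Mass loss = 15.85 μm × 8.96 g/cm³ = 142 g·m⁻²

D(12) = 142 g·m⁻²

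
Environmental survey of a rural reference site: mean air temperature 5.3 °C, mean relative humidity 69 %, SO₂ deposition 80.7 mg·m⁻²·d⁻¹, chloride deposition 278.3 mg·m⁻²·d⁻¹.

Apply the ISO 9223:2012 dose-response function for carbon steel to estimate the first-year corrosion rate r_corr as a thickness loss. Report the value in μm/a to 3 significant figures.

r_corr = 74.4 μm/a

carbon steel: f(T) = +0.150·(T−10) [T≤10 °C] = -0.7050
  sulphur-dioxide contribution → 34.1 μm/a
  chloride contribution → 40.29 μm/a
  total first-year rate 74.38 μm/a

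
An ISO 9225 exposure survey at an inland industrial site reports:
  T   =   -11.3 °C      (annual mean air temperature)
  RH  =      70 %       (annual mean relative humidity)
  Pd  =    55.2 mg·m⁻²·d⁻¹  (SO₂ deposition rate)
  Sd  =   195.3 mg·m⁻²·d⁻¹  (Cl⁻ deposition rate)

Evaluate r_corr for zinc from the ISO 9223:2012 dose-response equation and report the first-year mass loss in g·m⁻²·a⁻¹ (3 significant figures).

zinc: f(T) = +0.038·(T−10) [T≤10 °C] = -0.8094
  sulphur-dioxide contribution → 0.8394 μm/a
  chloride contribution → 0.237 μm/a
  ⇒ r_corr(zinc) = 1.076 μm/a
Convert to mass loss: 1.076 μm/a × 7.14 g/cm³ = 7.685 g·m⁻²·a⁻¹

r_corr = 7.69 g·m⁻²·a⁻¹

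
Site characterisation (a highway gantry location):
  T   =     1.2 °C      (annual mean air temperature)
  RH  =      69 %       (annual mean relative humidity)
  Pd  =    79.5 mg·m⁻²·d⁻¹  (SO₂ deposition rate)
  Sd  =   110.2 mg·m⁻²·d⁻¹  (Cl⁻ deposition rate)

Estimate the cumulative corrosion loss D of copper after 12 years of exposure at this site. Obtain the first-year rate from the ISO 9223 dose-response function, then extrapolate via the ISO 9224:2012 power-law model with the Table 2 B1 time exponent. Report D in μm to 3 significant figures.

D(12) = 4.11 μm

copper: temperature factor f = +0.126·(-8.8) = -1.1088
  SO₂ term: 0.0053·79.5^0.26·exp(0.059·69-1.1088) = 0.3198
  Cl⁻ term: 0.01025·110.2^0.27·exp(0.036·69+0.049·1.2) = 0.4639
  sum: 0.3198 + 0.4639 → r_corr = 0.7837 μm/a
ISO 9224: D(t) = r_corr · t^b with b = 0.667 (copper, B1)
  D(12) = 0.7837 × 12^0.667 = 0.7837 × 5.246 = 4.111 μm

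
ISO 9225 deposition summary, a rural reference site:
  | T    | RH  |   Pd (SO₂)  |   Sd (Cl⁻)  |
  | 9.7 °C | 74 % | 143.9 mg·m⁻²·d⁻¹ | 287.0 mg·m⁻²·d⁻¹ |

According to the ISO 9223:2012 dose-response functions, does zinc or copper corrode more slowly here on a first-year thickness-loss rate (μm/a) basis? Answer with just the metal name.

copper

zinc: f(T) = +0.038·(T−10) [T≤10 °C] = -0.0114
  SO₂ term: 0.0129·143.9^0.44·exp(0.046·74-0.0114) = 3.416
  Sd branch = 0.0175·Sd^0.57·e^(0.008·RH+0.085·T) = 1.816 μm/a
  sum: 3.416 + 1.816 → r_corr = 5.232 μm/a
copper: T≤10 °C ⇒ hinge +0.126·(9.7−10) = -0.0378
  Pd branch = 0.0053·Pd^0.26·e^(0.059·RH+f) = 1.462 μm/a
  Sd branch = 0.01025·Sd^0.27·e^(0.036·RH+0.049·T) = 1.091 μm/a
  r_corr = 1.462 + 1.091 = 2.553 μm/a
Ordering by μm/a: zinc (5.23) > copper (2.55)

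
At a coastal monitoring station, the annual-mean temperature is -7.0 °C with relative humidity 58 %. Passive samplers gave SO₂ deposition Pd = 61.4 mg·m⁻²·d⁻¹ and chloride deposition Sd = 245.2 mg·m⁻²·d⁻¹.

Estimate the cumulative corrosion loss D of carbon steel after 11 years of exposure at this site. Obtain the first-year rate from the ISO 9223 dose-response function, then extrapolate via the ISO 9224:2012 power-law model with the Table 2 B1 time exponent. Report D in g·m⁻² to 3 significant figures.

carbon steel: f(T) = +0.150·(T−10) [T≤10 °C] = -2.5500
  sulphur-dioxide contribution → 3.751 μm/a
  chloride contribution → 15.84 μm/a
  ⇒ r_corr(carbon steel) = 19.59 μm/a
Power-law: D(11) = r_corr · 11^0.523
  D(11) = 19.59 × 11^0.523 = 19.59 × 3.505 = 68.66 μm
  Mass loss = 68.66 μm × 7.85 g/cm³ = 539 g·m⁻²

D(11) = 539 g·m⁻²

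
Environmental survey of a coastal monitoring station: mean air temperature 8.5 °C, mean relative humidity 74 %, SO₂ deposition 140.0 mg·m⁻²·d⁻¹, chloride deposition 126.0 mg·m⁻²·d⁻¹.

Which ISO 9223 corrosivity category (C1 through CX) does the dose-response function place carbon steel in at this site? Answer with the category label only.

C5

carbon steel: f(T) = +0.150·(T−10) [T≤10 °C] = -0.2250
  sulphur-dioxide contribution → 81.1 μm/a
  chloride contribution → 33.04 μm/a
  ⇒ r_corr(carbon steel) = 114.1 μm/a
ISO 9223 Table 2 (carbon steel): 80 < 114 ≤ 200 μm/a ⇒ C5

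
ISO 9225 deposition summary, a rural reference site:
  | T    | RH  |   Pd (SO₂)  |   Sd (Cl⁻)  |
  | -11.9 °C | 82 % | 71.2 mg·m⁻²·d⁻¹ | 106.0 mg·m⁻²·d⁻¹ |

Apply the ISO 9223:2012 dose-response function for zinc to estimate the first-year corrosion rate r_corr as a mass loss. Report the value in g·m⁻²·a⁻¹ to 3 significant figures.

r_corr = 12.6 g·m⁻²·a⁻¹

zinc: T≤10 °C ⇒ hinge +0.038·(-11.9−10) = -0.8322
  SO₂ term: 0.0129·71.2^0.44·exp(0.046·82-0.8322) = 1.594
  Cl⁻ term: 0.0175·106.0^0.57·exp(0.008·82+0.085·-11.9) = 0.175
  sum: 1.594 + 0.175 → r_corr = 1.769 μm/a
Convert to mass loss: 1.769 μm/a × 7.14 g/cm³ = 12.63 g·m⁻²·a⁻¹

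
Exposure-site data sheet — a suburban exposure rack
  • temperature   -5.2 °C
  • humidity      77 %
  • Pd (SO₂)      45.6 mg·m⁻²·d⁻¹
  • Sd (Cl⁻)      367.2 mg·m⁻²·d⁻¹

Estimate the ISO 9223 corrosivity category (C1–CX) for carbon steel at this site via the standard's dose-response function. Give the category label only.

C3

carbon steel: temperature factor f = +0.150·(-15.2) = -2.2800
  Pd branch = 1.77·Pd^0.52·e^(0.02·RH+f) = 6.155 μm/a
  Sd branch = 0.102·Sd^0.62·e^(0.033·RH+0.04·T) = 40.93 μm/a
  sum: 6.155 + 40.93 → r_corr = 47.09 μm/a
ISO 9223 Table 2 (carbon steel): 25 < 47.1 ≤ 50 μm/a ⇒ C3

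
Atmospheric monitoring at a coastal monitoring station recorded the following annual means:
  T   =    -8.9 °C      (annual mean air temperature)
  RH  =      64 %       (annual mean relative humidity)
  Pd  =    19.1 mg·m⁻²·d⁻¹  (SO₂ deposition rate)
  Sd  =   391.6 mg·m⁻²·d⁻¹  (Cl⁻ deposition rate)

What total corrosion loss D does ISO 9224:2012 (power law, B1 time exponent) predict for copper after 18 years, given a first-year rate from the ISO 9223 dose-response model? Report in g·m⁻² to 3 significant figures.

D(18) = 23.3 g·m⁻²

copper: T≤10 °C ⇒ hinge +0.126·(-8.9−10) = -2.3814
  SO₂ term: 0.0053·19.1^0.26·exp(0.059·64-2.3814) = 0.04603
  Cl⁻ term: 0.01025·391.6^0.27·exp(0.036·64+0.049·-8.9) = 0.3327
  sum: 0.04603 + 0.3327 → r_corr = 0.3787 μm/a
ISO 9224: D(t) = r_corr · t^b with b = 0.667 (copper, B1)
  D(18) = 0.3787 × 18^0.667 = 0.3787 × 6.875 = 2.603 μm
  Mass loss = 2.603 μm × 8.96 g/cm³ = 23.33 g·m⁻²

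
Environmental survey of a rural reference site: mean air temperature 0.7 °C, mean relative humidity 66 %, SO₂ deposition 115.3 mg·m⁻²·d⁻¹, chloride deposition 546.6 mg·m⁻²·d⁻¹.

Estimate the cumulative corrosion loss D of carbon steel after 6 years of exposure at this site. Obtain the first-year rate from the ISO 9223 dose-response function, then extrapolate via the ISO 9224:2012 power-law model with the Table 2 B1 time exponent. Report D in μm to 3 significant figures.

carbon steel: T≤10 °C ⇒ hinge +0.150·(0.7−10) = -1.3950
  SO₂ term: 1.77·115.3^0.52·exp(0.02·66-1.3950) = 19.39
  Cl⁻ term: 0.102·546.6^0.62·exp(0.033·66+0.04·0.7) = 46.13
  sum: 19.39 + 46.13 → r_corr = 65.52 μm/a
Long-term exponent b (ISO 9224 Table 2, B1) = 0.523
  D(6) = 65.52 × 6^0.523 = 65.52 × 2.553 = 167.2 μm

D(6) = 167 μm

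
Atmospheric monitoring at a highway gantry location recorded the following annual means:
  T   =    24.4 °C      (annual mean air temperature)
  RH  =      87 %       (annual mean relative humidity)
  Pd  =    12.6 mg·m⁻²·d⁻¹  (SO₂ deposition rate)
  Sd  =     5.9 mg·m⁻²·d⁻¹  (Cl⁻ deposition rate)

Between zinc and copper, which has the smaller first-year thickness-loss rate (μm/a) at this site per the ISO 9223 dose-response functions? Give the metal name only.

zinc

zinc: temperature factor f = -0.071·(14.4) = -1.0224
  sulphur-dioxide contribution → 0.7741 μm/a
  chloride contribution → 0.7681 μm/a
  total first-year rate 1.542 μm/a
copper: f(T) = -0.080·(T−10) [T>10 °C] = -1.1520
  sulphur-dioxide contribution → 0.5487 μm/a
  chloride contribution → 1.254 μm/a
  total first-year rate 1.803 μm/a
Ordering by μm/a: copper (1.8) > zinc (1.54)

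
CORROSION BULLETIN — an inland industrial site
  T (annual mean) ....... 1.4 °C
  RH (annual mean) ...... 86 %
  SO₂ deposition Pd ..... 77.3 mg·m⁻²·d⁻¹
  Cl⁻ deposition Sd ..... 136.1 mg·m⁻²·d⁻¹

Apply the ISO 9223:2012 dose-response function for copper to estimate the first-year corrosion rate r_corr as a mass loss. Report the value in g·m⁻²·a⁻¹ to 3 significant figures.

r_corr = 16.1 g·m⁻²·a⁻¹

copper: f(T) = +0.126·(T−10) [T≤10 °C] = -1.0836
  sulphur-dioxide contribution → 0.8876 μm/a
  chloride contribution → 0.9146 μm/a
  ⇒ r_corr(copper) = 1.802 μm/a
Convert to mass loss: 1.802 μm/a × 8.96 g/cm³ = 16.15 g·m⁻²·a⁻¹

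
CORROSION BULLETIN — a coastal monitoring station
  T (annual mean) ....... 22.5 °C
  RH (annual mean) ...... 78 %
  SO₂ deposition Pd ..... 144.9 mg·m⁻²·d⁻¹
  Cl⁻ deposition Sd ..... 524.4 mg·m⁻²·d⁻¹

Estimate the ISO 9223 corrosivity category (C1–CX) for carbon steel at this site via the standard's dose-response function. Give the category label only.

CX

carbon steel: temperature factor f = -0.054·(12.5) = -0.6750
  sulphur-dioxide contribution → 57.03 μm/a
  chloride contribution → 159.8 μm/a
  ⇒ r_corr(carbon steel) = 216.8 μm/a
ISO 9223 Table 2 (carbon steel): 200 < 217 ≤ 700 μm/a ⇒ CX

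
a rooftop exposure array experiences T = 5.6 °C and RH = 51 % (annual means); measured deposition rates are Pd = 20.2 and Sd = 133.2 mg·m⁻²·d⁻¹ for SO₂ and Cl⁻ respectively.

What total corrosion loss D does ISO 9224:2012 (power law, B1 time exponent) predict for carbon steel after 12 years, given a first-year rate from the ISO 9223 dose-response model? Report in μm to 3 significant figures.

carbon steel: T≤10 °C ⇒ hinge +0.150·(5.6−10) = -0.6600
  sulphur-dioxide contribution → 12.11 μm/a
  chloride contribution → 14.26 μm/a
  total first-year rate 26.36 μm/a
Long-term exponent b (ISO 9224 Table 2, B1) = 0.523
  D(12) = 26.36 × 12^0.523 = 26.36 × 3.668 = 96.7 μm

D(12) = 96.7 μm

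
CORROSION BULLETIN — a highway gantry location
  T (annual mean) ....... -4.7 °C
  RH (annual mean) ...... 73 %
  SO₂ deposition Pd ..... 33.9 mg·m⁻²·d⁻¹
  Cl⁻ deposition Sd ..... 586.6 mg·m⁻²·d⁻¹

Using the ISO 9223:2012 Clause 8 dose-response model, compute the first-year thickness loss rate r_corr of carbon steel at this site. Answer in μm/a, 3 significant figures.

carbon steel: f(T) = +0.150·(T−10) [T≤10 °C] = -2.2050
  Pd branch = 1.77·Pd^0.52·e^(0.02·RH+f) = 5.25 μm/a
  Sd branch = 0.102·Sd^0.62·e^(0.033·RH+0.04·T) = 48.93 μm/a
  r_corr = 5.25 + 48.93 = 54.18 μm/a

r_corr = 54.2 μm/a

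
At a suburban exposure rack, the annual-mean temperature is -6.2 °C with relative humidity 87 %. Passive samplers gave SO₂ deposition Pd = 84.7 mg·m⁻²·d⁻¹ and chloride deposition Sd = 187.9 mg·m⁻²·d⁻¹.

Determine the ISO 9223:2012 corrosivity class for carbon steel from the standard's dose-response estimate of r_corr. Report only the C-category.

C3

carbon steel: temperature factor f = +0.150·(-16.2) = -2.4300
  Pd branch = 1.77·Pd^0.52·e^(0.02·RH+f) = 8.929 μm/a
  Sd branch = 0.102·Sd^0.62·e^(0.033·RH+0.04·T) = 36.11 μm/a
  sum: 8.929 + 36.11 → r_corr = 45.04 μm/a
45 μm/a falls in (25, 50] for carbon steel → category C3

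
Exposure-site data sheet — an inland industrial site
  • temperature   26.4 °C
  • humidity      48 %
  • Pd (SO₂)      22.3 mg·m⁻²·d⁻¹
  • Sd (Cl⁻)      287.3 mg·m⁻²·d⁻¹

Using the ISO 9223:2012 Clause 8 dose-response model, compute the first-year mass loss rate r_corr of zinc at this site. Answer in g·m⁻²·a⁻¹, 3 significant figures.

zinc: f(T) = -0.071·(T−10) [T>10 °C] = -1.1644
  Pd branch = 0.0129·Pd^0.44·e^(0.046·RH+f) = 0.1436 μm/a
  Sd branch = 0.0175·Sd^0.57·e^(0.008·RH+0.085·T) = 6.104 μm/a
  sum: 0.1436 + 6.104 → r_corr = 6.248 μm/a
Convert to mass loss: 6.248 μm/a × 7.14 g/cm³ = 44.61 g·m⁻²·a⁻¹

r_corr = 44.6 g·m⁻²·a⁻¹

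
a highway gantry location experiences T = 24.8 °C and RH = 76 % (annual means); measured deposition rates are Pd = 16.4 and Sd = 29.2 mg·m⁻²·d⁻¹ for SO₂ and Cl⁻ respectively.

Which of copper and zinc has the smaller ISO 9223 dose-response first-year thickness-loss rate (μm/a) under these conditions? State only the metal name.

copper: f(T) = -0.080·(T−10) [T>10 °C] = -1.1840
  Pd branch = 0.0053·Pd^0.26·e^(0.059·RH+f) = 0.2974 μm/a
  Sd branch = 0.01025·Sd^0.27·e^(0.036·RH+0.049·T) = 1.325 μm/a
  sum: 0.2974 + 1.325 → r_corr = 1.623 μm/a
zinc: T>10 °C ⇒ hinge -0.071·(24.8−10) = -1.0508
  Pd branch = 0.0129·Pd^0.44·e^(0.046·RH+f) = 0.5094 μm/a
  Cl⁻ term: 0.0175·29.2^0.57·exp(0.008·76+0.085·24.8) = 1.811
  sum: 0.5094 + 1.811 → r_corr = 2.32 μm/a
Ordering by μm/a: zinc (2.32) > copper (1.62)

copper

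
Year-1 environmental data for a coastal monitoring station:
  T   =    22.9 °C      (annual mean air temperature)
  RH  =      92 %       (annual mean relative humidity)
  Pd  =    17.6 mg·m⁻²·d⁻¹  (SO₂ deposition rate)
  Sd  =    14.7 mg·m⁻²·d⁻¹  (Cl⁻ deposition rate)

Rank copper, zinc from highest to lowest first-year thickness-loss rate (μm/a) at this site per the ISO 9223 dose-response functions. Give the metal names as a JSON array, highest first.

copper: temperature factor f = -0.080·(12.9) = -1.0320
  Pd branch = 0.0053·Pd^0.26·e^(0.059·RH+f) = 0.9063 μm/a
  Sd branch = 0.01025·Sd^0.27·e^(0.036·RH+0.049·T) = 1.785 μm/a
  r_corr = 0.9063 + 1.785 = 2.691 μm/a
zinc: T>10 °C ⇒ hinge -0.071·(22.9−10) = -0.9159
  SO₂ term: 0.0129·17.6^0.44·exp(0.046·92-0.9159) = 1.255
  Sd branch = 0.0175·Sd^0.57·e^(0.008·RH+0.085·T) = 1.184 μm/a
  sum: 1.255 + 1.184 → r_corr = 2.44 μm/a
Ordering by μm/a: copper (2.69) > zinc (2.44)

["copper", "zinc"]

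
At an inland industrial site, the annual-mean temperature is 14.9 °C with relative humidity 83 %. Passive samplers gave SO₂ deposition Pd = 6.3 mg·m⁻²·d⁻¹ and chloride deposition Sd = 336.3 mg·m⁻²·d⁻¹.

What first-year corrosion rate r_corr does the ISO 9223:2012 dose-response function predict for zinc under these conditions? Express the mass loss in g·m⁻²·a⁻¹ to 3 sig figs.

r_corr = 30.4 g·m⁻²·a⁻¹

zinc: T>10 °C ⇒ hinge -0.071·(14.9−10) = -0.3479
  Pd branch = 0.0129·Pd^0.44·e^(0.046·RH+f) = 0.9318 μm/a
  Sd branch = 0.0175·Sd^0.57·e^(0.008·RH+0.085·T) = 3.324 μm/a
  r_corr = 0.9318 + 3.324 = 4.256 μm/a
Convert to mass loss: 4.256 μm/a × 7.14 g/cm³ = 30.39 g·m⁻²·a⁻¹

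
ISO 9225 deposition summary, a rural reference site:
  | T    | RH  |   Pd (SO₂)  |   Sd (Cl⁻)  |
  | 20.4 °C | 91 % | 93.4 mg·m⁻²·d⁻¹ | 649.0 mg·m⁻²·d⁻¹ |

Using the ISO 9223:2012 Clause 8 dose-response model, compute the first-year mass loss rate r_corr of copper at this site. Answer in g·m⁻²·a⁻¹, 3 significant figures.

r_corr = 52.4 g·m⁻²·a⁻¹

copper: T>10 °C ⇒ hinge -0.080·(20.4−10) = -0.8320
  SO₂ term: 0.0053·93.4^0.26·exp(0.059·91-0.8320) = 1.61
  Sd branch = 0.01025·Sd^0.27·e^(0.036·RH+0.049·T) = 4.235 μm/a
  r_corr = 1.61 + 4.235 = 5.846 μm/a
Convert to mass loss: 5.846 μm/a × 8.96 g/cm³ = 52.38 g·m⁻²·a⁻¹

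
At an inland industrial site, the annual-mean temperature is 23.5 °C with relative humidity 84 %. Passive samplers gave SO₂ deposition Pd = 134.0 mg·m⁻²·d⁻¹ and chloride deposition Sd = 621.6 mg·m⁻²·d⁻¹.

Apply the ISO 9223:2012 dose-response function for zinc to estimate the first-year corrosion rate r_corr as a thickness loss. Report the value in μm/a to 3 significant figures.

r_corr = 11.9 μm/a

zinc: f(T) = -0.071·(T−10) [T>10 °C] = -0.9585
  Pd branch = 0.0129·Pd^0.44·e^(0.046·RH+f) = 2.034 μm/a
  Sd branch = 0.0175·Sd^0.57·e^(0.008·RH+0.085·T) = 9.878 μm/a
  sum: 2.034 + 9.878 → r_corr = 11.91 μm/a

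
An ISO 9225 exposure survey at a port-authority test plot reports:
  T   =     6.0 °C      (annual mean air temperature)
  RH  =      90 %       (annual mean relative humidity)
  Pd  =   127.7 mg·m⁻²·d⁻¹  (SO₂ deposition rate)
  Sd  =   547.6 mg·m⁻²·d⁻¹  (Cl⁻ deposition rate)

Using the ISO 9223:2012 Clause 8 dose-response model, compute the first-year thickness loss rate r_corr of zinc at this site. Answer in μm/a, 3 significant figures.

zinc: f(T) = +0.038·(T−10) [T≤10 °C] = -0.1520
  SO₂ term: 0.0129·127.7^0.44·exp(0.046·90-0.1520) = 5.879
  Sd branch = 0.0175·Sd^0.57·e^(0.008·RH+0.085·T) = 2.178 μm/a
  sum: 5.879 + 2.178 → r_corr = 8.057 μm/a

r_corr = 8.06 μm/a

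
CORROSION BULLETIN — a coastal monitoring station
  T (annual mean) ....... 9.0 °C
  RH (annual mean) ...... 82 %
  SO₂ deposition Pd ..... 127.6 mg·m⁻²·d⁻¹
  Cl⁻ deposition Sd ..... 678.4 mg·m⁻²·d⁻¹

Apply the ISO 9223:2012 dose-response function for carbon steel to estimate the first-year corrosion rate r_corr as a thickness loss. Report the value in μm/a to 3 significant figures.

carbon steel: f(T) = +0.150·(T−10) [T≤10 °C] = -0.1500
  SO₂ term: 1.77·127.6^0.52·exp(0.02·82-0.1500) = 97.75
  Cl⁻ term: 0.102·678.4^0.62·exp(0.033·82+0.04·9.0) = 124.6
  sum: 97.75 + 124.6 → r_corr = 222.4 μm/a

r_corr = 222 μm/a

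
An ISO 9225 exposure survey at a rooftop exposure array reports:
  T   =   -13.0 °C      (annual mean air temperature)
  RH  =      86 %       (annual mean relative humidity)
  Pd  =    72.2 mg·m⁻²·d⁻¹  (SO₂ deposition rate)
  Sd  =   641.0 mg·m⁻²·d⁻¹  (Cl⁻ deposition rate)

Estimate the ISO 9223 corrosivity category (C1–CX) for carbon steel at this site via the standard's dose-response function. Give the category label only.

carbon steel: temperature factor f = +0.150·(-23.0) = -3.4500
  SO₂ term: 1.77·72.2^0.52·exp(0.02·86-3.4500) = 2.905
  Cl⁻ term: 0.102·641.0^0.62·exp(0.033·86+0.04·-13.0) = 56.96
  r_corr = 2.905 + 56.96 = 59.86 μm/a
Category bounds: 50…80 μm/a bracket r_corr ⇒ C4

C4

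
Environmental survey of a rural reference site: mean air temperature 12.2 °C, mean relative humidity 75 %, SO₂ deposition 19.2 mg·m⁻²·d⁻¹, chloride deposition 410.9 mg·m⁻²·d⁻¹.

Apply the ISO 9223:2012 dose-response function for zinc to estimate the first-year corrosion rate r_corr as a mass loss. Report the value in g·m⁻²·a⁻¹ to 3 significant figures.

r_corr = 28.9 g·m⁻²·a⁻¹

zinc: T>10 °C ⇒ hinge -0.071·(12.2−10) = -0.1562
  SO₂ term: 0.0129·19.2^0.44·exp(0.046·75-0.1562) = 1.276
  Sd branch = 0.0175·Sd^0.57·e^(0.008·RH+0.085·T) = 2.778 μm/a
  sum: 1.276 + 2.778 → r_corr = 4.054 μm/a
Convert to mass loss: 4.054 μm/a × 7.14 g/cm³ = 28.95 g·m⁻²·a⁻¹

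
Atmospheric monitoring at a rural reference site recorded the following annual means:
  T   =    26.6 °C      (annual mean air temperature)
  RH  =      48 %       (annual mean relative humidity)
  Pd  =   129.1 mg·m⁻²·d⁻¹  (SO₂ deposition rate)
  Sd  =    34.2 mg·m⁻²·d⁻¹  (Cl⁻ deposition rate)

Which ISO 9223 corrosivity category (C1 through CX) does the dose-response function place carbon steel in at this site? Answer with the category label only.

C3

carbon steel: T>10 °C ⇒ hinge -0.054·(26.6−10) = -0.8964
  Pd branch = 1.77·Pd^0.52·e^(0.02·RH+f) = 23.62 μm/a
  Cl⁻ term: 0.102·34.2^0.62·exp(0.033·48+0.04·26.6) = 12.87
  r_corr = 23.62 + 12.87 = 36.49 μm/a
Category bounds: 25…50 μm/a bracket r_corr ⇒ C3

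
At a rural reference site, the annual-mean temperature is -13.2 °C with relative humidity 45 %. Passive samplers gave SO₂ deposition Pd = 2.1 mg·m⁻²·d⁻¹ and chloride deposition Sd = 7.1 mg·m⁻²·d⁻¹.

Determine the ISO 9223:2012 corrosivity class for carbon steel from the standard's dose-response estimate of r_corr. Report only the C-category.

carbon steel: temperature factor f = +0.150·(-23.2) = -3.4800
  sulphur-dioxide contribution → 0.1973 μm/a
  chloride contribution → 0.8954 μm/a
  total first-year rate 1.093 μm/a
Category bounds: 0…1.3 μm/a bracket r_corr ⇒ C1

C1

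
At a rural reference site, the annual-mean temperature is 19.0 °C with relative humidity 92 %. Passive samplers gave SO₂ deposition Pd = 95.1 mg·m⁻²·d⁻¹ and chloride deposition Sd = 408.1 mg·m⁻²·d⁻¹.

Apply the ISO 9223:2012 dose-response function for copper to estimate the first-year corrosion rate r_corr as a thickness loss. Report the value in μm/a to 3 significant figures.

r_corr = 5.54 μm/a

copper: f(T) = -0.080·(T−10) [T>10 °C] = -0.7200
  Pd branch = 0.0053·Pd^0.26·e^(0.059·RH+f) = 1.92 μm/a
  Cl⁻ term: 0.01025·408.1^0.27·exp(0.036·92+0.049·19.0) = 3.617
  r_corr = 1.92 + 3.617 = 5.537 μm/a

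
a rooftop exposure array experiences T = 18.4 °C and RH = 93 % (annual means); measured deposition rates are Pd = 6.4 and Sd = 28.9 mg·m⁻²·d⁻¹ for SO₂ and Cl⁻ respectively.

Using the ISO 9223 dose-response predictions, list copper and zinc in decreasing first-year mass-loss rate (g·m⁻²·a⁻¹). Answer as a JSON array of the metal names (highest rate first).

copper: temperature factor f = -0.080·(8.4) = -0.6720
  SO₂ term: 0.0053·6.4^0.26·exp(0.059·93-0.6720) = 1.059
  Cl⁻ term: 0.01025·28.9^0.27·exp(0.036·93+0.049·18.4) = 1.781
  sum: 1.059 + 1.781 → r_corr = 2.841 μm/a
  mass loss = 2.841 μm/a × 8.96 g/cm³ = 25.45 g·m⁻²·a⁻¹
zinc: temperature factor f = -0.071·(8.4) = -0.5964
  Pd branch = 0.0129·Pd^0.44·e^(0.046·RH+f) = 1.159 μm/a
  Cl⁻ term: 0.0175·28.9^0.57·exp(0.008·93+0.085·18.4) = 1.197
  r_corr = 1.159 + 1.197 = 2.356 μm/a
  mass loss = 2.356 μm/a × 7.14 g/cm³ = 16.82 g·m⁻²·a⁻¹
Ordering by g·m⁻²·a⁻¹: copper (25.5) > zinc (16.8)

["copper", "zinc"]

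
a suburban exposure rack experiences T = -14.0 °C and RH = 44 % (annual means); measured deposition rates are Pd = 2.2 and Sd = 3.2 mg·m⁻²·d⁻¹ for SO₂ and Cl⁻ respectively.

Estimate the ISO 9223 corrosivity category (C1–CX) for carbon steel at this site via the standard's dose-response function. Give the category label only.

carbon steel: T≤10 °C ⇒ hinge +0.150·(-14.0−10) = -3.6000
  SO₂ term: 1.77·2.2^0.52·exp(0.02·44-3.6000) = 0.1757
  Sd branch = 0.102·Sd^0.62·e^(0.033·RH+0.04·T) = 0.5119 μm/a
  r_corr = 0.1757 + 0.5119 = 0.6876 μm/a
ISO 9223 Table 2 (carbon steel): 0 < 0.688 ≤ 1.3 μm/a ⇒ C1

C1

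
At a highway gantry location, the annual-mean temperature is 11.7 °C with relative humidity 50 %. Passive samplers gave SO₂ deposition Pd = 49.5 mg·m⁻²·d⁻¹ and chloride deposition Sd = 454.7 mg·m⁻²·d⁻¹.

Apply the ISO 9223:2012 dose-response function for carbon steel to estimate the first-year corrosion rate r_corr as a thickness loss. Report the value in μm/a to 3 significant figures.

carbon steel: f(T) = -0.054·(T−10) [T>10 °C] = -0.0918
  sulphur-dioxide contribution → 33.39 μm/a
  chloride contribution → 37.69 μm/a
  ⇒ r_corr(carbon steel) = 71.08 μm/a

r_corr = 71.1 μm/a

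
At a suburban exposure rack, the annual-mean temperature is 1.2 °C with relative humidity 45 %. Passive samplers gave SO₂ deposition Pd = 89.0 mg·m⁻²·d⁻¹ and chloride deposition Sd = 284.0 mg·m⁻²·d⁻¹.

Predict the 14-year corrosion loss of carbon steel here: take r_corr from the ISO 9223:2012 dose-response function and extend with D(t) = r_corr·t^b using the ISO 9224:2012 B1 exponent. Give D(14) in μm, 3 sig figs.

D(14) = 110 μm

carbon steel: f(T) = +0.150·(T−10) [T≤10 °C] = -1.3200
  Pd branch = 1.77·Pd^0.52·e^(0.02·RH+f) = 12 μm/a
  Cl⁻ term: 0.102·284.0^0.62·exp(0.033·45+0.04·1.2) = 15.68
  sum: 12 + 15.68 → r_corr = 27.69 μm/a
ISO 9224: D(t) = r_corr · t^b with b = 0.523 (carbon steel, B1)
  D(14) = 27.69 × 14^0.523 = 27.69 × 3.976 = 110.1 μm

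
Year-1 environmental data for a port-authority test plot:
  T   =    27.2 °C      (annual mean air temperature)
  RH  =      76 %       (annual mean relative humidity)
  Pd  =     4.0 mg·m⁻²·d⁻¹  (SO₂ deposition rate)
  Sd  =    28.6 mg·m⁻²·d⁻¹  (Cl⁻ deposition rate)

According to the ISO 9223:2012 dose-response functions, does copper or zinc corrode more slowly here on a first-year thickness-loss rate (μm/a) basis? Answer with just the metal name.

copper

copper: f(T) = -0.080·(T−10) [T>10 °C] = -1.3760
  Pd branch = 0.0053·Pd^0.26·e^(0.059·RH+f) = 0.1701 μm/a
  Cl⁻ term: 0.01025·28.6^0.27·exp(0.036·76+0.049·27.2) = 1.483
  r_corr = 0.1701 + 1.483 = 1.653 μm/a
zinc: temperature factor f = -0.071·(17.2) = -1.2212
  Pd branch = 0.0129·Pd^0.44·e^(0.046·RH+f) = 0.2309 μm/a
  Sd branch = 0.0175·Sd^0.57·e^(0.008·RH+0.085·T) = 2.194 μm/a
  sum: 0.2309 + 2.194 → r_corr = 2.425 μm/a
Ordering by μm/a: zinc (2.43) > copper (1.65)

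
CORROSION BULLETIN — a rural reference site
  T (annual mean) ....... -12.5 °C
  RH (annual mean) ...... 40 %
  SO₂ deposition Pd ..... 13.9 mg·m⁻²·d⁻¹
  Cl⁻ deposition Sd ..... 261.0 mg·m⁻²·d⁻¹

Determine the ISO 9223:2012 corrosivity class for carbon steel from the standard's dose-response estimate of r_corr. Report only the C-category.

carbon steel: temperature factor f = +0.150·(-22.5) = -3.3750
  Pd branch = 1.77·Pd^0.52·e^(0.02·RH+f) = 0.5297 μm/a
  Sd branch = 0.102·Sd^0.62·e^(0.033·RH+0.04·T) = 7.295 μm/a
  sum: 0.5297 + 7.295 → r_corr = 7.825 μm/a
7.82 μm/a falls in (1.3, 25] for carbon steel → category C2

C2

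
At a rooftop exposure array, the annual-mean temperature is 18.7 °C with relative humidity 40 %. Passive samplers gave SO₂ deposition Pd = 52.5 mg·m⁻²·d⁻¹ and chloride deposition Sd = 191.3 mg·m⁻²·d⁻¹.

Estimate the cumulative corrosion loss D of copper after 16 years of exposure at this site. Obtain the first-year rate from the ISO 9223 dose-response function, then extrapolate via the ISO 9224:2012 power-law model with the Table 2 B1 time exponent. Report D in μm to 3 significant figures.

D(16) = 3.34 μm

copper: temperature factor f = -0.080·(8.7) = -0.6960
  Pd branch = 0.0053·Pd^0.26·e^(0.059·RH+f) = 0.07838 μm/a
  Sd branch = 0.01025·Sd^0.27·e^(0.036·RH+0.049·T) = 0.4468 μm/a
  r_corr = 0.07838 + 0.4468 = 0.5252 μm/a
Long-term exponent b (ISO 9224 Table 2, B1) = 0.667
  D(16) = 0.5252 × 16^0.667 = 0.5252 × 6.355 = 3.338 μm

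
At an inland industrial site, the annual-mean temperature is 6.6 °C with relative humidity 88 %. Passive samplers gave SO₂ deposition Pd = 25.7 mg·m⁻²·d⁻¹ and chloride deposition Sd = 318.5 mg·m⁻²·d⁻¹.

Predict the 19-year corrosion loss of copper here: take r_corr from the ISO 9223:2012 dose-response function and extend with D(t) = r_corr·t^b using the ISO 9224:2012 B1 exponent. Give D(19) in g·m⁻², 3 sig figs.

copper: f(T) = +0.126·(T−10) [T≤10 °C] = -0.4284
  sulphur-dioxide contribution → 1.444 μm/a
  chloride contribution → 1.595 μm/a
  ⇒ r_corr(copper) = 3.04 μm/a
Long-term exponent b (ISO 9224 Table 2, B1) = 0.667
  D(19) = 3.04 × 19^0.667 = 3.04 × 7.127 = 21.66 μm
  Mass loss = 21.66 μm × 8.96 g/cm³ = 194.1 g·m⁻²

D(19) = 194 g·m⁻²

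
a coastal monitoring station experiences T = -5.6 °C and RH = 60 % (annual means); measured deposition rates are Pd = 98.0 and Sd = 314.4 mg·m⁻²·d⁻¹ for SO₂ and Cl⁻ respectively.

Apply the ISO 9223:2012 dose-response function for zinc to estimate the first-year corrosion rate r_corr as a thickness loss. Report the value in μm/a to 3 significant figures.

zinc: temperature factor f = +0.038·(-15.6) = -0.5928
  sulphur-dioxide contribution → 0.8471 μm/a
  chloride contribution → 0.466 μm/a
  total first-year rate 1.313 μm/a

r_corr = 1.31 μm/a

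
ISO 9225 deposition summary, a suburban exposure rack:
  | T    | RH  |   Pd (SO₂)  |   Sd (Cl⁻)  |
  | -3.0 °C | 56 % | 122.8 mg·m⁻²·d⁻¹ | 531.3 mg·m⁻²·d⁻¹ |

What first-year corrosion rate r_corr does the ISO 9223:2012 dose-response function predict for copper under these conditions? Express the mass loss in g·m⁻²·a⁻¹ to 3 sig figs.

copper: f(T) = +0.126·(T−10) [T≤10 °C] = -1.6380
  SO₂ term: 0.0053·122.8^0.26·exp(0.059·56-1.6380) = 0.09795
  Sd branch = 0.01025·Sd^0.27·e^(0.036·RH+0.049·T) = 0.3616 μm/a
  sum: 0.09795 + 0.3616 → r_corr = 0.4596 μm/a
Convert to mass loss: 0.4596 μm/a × 8.96 g/cm³ = 4.118 g·m⁻²·a⁻¹

r_corr = 4.12 g·m⁻²·a⁻¹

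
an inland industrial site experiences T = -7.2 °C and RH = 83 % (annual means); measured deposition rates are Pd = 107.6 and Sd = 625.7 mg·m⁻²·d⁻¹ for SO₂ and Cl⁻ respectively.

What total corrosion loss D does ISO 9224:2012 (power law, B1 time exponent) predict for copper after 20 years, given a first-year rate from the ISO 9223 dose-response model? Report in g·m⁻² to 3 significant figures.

copper: temperature factor f = +0.126·(-17.2) = -2.1672
  sulphur-dioxide contribution → 0.2742 μm/a
  chloride contribution → 0.8132 μm/a
  total first-year rate 1.087 μm/a
Power-law: D(20) = r_corr · 20^0.667
  D(20) = 1.087 × 20^0.667 = 1.087 × 7.375 = 8.02 μm
  Mass loss = 8.02 μm × 8.96 g/cm³ = 71.86 g·m⁻²

D(20) = 71.9 g·m⁻²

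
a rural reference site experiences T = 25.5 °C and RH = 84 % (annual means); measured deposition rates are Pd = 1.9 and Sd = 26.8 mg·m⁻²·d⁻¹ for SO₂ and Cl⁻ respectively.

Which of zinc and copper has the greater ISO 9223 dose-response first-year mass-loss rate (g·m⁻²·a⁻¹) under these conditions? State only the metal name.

zinc: T>10 °C ⇒ hinge -0.071·(25.5−10) = -1.1005
  SO₂ term: 0.0129·1.9^0.44·exp(0.046·84-1.1005) = 0.2713
  Sd branch = 0.0175·Sd^0.57·e^(0.008·RH+0.085·T) = 1.951 μm/a
  sum: 0.2713 + 1.951 → r_corr = 2.222 μm/a
  mass loss = 2.222 μm/a × 7.14 g/cm³ = 15.87 g·m⁻²·a⁻¹
copper: temperature factor f = -0.080·(15.5) = -1.2400
  Pd branch = 0.0053·Pd^0.26·e^(0.059·RH+f) = 0.2574 μm/a
  Sd branch = 0.01025·Sd^0.27·e^(0.036·RH+0.049·T) = 1.788 μm/a
  r_corr = 0.2574 + 1.788 = 2.045 μm/a
  mass loss = 2.045 μm/a × 8.96 g/cm³ = 18.32 g·m⁻²·a⁻¹
Ordering by g·m⁻²·a⁻¹: copper (18.3) > zinc (15.9)

copper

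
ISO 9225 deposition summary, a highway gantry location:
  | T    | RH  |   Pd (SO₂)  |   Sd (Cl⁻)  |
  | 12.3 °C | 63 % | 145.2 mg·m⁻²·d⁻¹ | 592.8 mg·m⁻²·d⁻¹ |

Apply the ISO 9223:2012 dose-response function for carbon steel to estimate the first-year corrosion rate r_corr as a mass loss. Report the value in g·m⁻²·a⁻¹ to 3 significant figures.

r_corr = 1.12e+03 g·m⁻²·a⁻¹

carbon steel: f(T) = -0.054·(T−10) [T>10 °C] = -0.1242
  SO₂ term: 1.77·145.2^0.52·exp(0.02·63-0.1242) = 73.36
  Cl⁻ term: 0.102·592.8^0.62·exp(0.033·63+0.04·12.3) = 69.88
  sum: 73.36 + 69.88 → r_corr = 143.2 μm/a
Convert to mass loss: 143.2 μm/a × 7.85 g/cm³ = 1124 g·m⁻²·a⁻¹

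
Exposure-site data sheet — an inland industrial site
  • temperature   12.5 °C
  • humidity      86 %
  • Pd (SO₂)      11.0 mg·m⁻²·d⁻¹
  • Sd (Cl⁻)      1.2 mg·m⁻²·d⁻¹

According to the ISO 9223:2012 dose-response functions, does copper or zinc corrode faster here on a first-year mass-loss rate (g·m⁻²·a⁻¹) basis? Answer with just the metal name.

copper: f(T) = -0.080·(T−10) [T>10 °C] = -0.2000
  SO₂ term: 0.0053·11.0^0.26·exp(0.059·86-0.2000) = 1.294
  Cl⁻ term: 0.01025·1.2^0.27·exp(0.036·86+0.049·12.5) = 0.4392
  r_corr = 1.294 + 0.4392 = 1.733 μm/a
  mass loss = 1.733 μm/a × 8.96 g/cm³ = 15.53 g·m⁻²·a⁻¹
zinc: temperature factor f = -0.071·(2.5) = -0.1775
  SO₂ term: 0.0129·11.0^0.44·exp(0.046·86-0.1775) = 1.621
  Sd branch = 0.0175·Sd^0.57·e^(0.008·RH+0.085·T) = 0.1118 μm/a
  sum: 1.621 + 0.1118 → r_corr = 1.733 μm/a
  mass loss = 1.733 μm/a × 7.14 g/cm³ = 12.37 g·m⁻²·a⁻¹
Ordering by g·m⁻²·a⁻¹: copper (15.5) > zinc (12.4)

copper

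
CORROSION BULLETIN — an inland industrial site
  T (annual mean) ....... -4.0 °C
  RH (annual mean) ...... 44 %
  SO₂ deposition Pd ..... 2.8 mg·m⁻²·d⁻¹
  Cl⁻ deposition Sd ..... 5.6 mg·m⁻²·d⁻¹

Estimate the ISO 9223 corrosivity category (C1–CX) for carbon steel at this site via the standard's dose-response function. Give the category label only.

carbon steel: T≤10 °C ⇒ hinge +0.150·(-4.0−10) = -2.1000
  sulphur-dioxide contribution → 0.8926 μm/a
  chloride contribution → 1.08 μm/a
  ⇒ r_corr(carbon steel) = 1.973 μm/a
1.97 μm/a falls in (1.3, 25] for carbon steel → category C2

C2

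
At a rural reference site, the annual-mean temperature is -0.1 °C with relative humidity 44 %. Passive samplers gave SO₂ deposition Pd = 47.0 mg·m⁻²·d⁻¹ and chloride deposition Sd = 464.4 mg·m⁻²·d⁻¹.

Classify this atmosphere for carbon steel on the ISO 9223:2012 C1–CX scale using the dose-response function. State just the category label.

carbon steel: f(T) = +0.150·(T−10) [T≤10 °C] = -1.5150
  SO₂ term: 1.77·47.0^0.52·exp(0.02·44-1.5150) = 6.945
  Cl⁻ term: 0.102·464.4^0.62·exp(0.033·44+0.04·-0.1) = 19.54
  r_corr = 6.945 + 19.54 = 26.49 μm/a
ISO 9223 Table 2 (carbon steel): 25 < 26.5 ≤ 50 μm/a ⇒ C3

C3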